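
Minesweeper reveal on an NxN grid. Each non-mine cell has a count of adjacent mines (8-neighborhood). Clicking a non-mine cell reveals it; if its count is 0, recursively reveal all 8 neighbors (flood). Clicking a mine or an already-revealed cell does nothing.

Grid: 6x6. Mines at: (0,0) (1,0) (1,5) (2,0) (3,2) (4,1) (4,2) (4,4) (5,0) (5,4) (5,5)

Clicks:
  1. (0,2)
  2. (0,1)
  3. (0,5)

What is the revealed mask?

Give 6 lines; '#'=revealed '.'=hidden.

Answer: .#####
.####.
.####.
......
......
......

Derivation:
Click 1 (0,2) count=0: revealed 12 new [(0,1) (0,2) (0,3) (0,4) (1,1) (1,2) (1,3) (1,4) (2,1) (2,2) (2,3) (2,4)] -> total=12
Click 2 (0,1) count=2: revealed 0 new [(none)] -> total=12
Click 3 (0,5) count=1: revealed 1 new [(0,5)] -> total=13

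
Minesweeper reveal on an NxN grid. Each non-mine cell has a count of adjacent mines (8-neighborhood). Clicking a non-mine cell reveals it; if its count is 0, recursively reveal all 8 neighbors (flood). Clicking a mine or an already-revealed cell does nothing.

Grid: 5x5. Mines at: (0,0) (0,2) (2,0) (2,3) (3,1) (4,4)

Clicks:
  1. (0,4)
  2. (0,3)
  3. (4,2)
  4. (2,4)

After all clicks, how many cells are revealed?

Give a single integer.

Answer: 6

Derivation:
Click 1 (0,4) count=0: revealed 4 new [(0,3) (0,4) (1,3) (1,4)] -> total=4
Click 2 (0,3) count=1: revealed 0 new [(none)] -> total=4
Click 3 (4,2) count=1: revealed 1 new [(4,2)] -> total=5
Click 4 (2,4) count=1: revealed 1 new [(2,4)] -> total=6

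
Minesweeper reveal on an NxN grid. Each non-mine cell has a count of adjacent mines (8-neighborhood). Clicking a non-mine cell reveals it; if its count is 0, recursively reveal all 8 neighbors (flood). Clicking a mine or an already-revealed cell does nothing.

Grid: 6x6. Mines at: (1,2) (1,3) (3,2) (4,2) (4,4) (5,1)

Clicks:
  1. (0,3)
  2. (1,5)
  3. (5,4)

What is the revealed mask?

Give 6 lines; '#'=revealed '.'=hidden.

Answer: ...###
....##
....##
....##
......
....#.

Derivation:
Click 1 (0,3) count=2: revealed 1 new [(0,3)] -> total=1
Click 2 (1,5) count=0: revealed 8 new [(0,4) (0,5) (1,4) (1,5) (2,4) (2,5) (3,4) (3,5)] -> total=9
Click 3 (5,4) count=1: revealed 1 new [(5,4)] -> total=10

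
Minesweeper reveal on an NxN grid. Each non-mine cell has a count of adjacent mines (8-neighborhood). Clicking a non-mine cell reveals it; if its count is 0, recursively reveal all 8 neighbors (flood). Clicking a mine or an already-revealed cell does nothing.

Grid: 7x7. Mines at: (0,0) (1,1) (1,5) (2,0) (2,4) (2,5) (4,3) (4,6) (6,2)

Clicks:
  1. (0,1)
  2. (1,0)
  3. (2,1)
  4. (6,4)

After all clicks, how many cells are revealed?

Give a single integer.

Click 1 (0,1) count=2: revealed 1 new [(0,1)] -> total=1
Click 2 (1,0) count=3: revealed 1 new [(1,0)] -> total=2
Click 3 (2,1) count=2: revealed 1 new [(2,1)] -> total=3
Click 4 (6,4) count=0: revealed 8 new [(5,3) (5,4) (5,5) (5,6) (6,3) (6,4) (6,5) (6,6)] -> total=11

Answer: 11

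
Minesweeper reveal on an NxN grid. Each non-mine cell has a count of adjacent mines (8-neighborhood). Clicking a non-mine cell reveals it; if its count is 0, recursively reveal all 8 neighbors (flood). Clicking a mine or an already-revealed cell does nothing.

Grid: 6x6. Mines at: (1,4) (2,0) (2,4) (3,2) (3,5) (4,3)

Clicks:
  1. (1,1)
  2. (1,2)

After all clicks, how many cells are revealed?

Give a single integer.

Click 1 (1,1) count=1: revealed 1 new [(1,1)] -> total=1
Click 2 (1,2) count=0: revealed 10 new [(0,0) (0,1) (0,2) (0,3) (1,0) (1,2) (1,3) (2,1) (2,2) (2,3)] -> total=11

Answer: 11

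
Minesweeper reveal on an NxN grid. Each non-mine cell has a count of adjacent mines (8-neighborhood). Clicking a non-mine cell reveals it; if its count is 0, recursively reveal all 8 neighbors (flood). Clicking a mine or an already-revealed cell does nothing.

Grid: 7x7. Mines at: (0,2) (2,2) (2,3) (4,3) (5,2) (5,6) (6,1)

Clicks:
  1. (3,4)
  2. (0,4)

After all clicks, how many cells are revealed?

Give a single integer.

Answer: 17

Derivation:
Click 1 (3,4) count=2: revealed 1 new [(3,4)] -> total=1
Click 2 (0,4) count=0: revealed 16 new [(0,3) (0,4) (0,5) (0,6) (1,3) (1,4) (1,5) (1,6) (2,4) (2,5) (2,6) (3,5) (3,6) (4,4) (4,5) (4,6)] -> total=17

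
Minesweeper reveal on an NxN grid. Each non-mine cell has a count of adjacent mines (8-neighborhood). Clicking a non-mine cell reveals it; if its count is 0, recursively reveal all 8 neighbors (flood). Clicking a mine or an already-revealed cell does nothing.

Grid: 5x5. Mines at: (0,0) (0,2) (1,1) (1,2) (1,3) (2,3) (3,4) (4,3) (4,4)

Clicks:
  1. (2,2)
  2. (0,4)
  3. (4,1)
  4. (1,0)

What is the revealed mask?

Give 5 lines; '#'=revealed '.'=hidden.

Click 1 (2,2) count=4: revealed 1 new [(2,2)] -> total=1
Click 2 (0,4) count=1: revealed 1 new [(0,4)] -> total=2
Click 3 (4,1) count=0: revealed 8 new [(2,0) (2,1) (3,0) (3,1) (3,2) (4,0) (4,1) (4,2)] -> total=10
Click 4 (1,0) count=2: revealed 1 new [(1,0)] -> total=11

Answer: ....#
#....
###..
###..
###..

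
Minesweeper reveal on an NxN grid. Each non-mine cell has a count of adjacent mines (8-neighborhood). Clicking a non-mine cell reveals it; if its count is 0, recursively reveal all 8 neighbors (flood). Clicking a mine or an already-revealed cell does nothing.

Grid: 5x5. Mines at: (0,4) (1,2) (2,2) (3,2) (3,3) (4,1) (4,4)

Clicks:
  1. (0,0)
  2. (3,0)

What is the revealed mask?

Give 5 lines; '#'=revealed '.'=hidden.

Click 1 (0,0) count=0: revealed 8 new [(0,0) (0,1) (1,0) (1,1) (2,0) (2,1) (3,0) (3,1)] -> total=8
Click 2 (3,0) count=1: revealed 0 new [(none)] -> total=8

Answer: ##...
##...
##...
##...
.....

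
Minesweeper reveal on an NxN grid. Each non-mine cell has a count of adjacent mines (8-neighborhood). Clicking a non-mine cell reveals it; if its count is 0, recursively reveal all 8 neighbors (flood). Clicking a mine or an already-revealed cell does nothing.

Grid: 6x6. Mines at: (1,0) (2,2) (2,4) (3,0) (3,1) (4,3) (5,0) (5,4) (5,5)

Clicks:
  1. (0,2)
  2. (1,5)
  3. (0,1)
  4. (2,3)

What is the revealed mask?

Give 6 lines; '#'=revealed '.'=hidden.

Click 1 (0,2) count=0: revealed 10 new [(0,1) (0,2) (0,3) (0,4) (0,5) (1,1) (1,2) (1,3) (1,4) (1,5)] -> total=10
Click 2 (1,5) count=1: revealed 0 new [(none)] -> total=10
Click 3 (0,1) count=1: revealed 0 new [(none)] -> total=10
Click 4 (2,3) count=2: revealed 1 new [(2,3)] -> total=11

Answer: .#####
.#####
...#..
......
......
......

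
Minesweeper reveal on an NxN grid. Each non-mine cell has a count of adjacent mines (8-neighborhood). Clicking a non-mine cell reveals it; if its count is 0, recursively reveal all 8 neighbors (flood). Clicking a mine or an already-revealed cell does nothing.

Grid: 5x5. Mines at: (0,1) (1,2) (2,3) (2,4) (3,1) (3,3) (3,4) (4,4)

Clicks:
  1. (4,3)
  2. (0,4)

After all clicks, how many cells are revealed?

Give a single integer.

Click 1 (4,3) count=3: revealed 1 new [(4,3)] -> total=1
Click 2 (0,4) count=0: revealed 4 new [(0,3) (0,4) (1,3) (1,4)] -> total=5

Answer: 5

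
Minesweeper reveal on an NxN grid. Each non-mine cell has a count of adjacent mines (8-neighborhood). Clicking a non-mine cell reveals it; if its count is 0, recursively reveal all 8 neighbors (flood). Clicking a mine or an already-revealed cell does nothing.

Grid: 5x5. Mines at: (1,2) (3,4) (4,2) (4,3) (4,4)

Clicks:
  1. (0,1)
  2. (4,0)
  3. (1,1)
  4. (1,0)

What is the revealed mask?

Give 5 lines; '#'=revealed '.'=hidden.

Answer: ##...
##...
##...
##...
##...

Derivation:
Click 1 (0,1) count=1: revealed 1 new [(0,1)] -> total=1
Click 2 (4,0) count=0: revealed 9 new [(0,0) (1,0) (1,1) (2,0) (2,1) (3,0) (3,1) (4,0) (4,1)] -> total=10
Click 3 (1,1) count=1: revealed 0 new [(none)] -> total=10
Click 4 (1,0) count=0: revealed 0 new [(none)] -> total=10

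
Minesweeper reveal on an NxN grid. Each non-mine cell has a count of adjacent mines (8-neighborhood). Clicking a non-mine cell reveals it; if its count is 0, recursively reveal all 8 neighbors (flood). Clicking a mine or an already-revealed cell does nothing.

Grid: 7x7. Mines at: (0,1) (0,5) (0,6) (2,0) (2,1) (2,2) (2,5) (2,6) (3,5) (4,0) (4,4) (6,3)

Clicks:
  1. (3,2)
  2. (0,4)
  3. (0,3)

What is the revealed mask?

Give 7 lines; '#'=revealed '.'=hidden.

Click 1 (3,2) count=2: revealed 1 new [(3,2)] -> total=1
Click 2 (0,4) count=1: revealed 1 new [(0,4)] -> total=2
Click 3 (0,3) count=0: revealed 5 new [(0,2) (0,3) (1,2) (1,3) (1,4)] -> total=7

Answer: ..###..
..###..
.......
..#....
.......
.......
.......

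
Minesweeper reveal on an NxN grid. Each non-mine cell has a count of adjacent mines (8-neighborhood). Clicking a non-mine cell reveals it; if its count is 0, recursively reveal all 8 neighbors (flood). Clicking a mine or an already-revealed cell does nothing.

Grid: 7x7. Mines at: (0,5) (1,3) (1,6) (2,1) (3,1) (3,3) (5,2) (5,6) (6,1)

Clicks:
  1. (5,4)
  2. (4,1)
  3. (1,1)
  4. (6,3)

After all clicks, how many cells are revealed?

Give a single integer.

Answer: 11

Derivation:
Click 1 (5,4) count=0: revealed 9 new [(4,3) (4,4) (4,5) (5,3) (5,4) (5,5) (6,3) (6,4) (6,5)] -> total=9
Click 2 (4,1) count=2: revealed 1 new [(4,1)] -> total=10
Click 3 (1,1) count=1: revealed 1 new [(1,1)] -> total=11
Click 4 (6,3) count=1: revealed 0 new [(none)] -> total=11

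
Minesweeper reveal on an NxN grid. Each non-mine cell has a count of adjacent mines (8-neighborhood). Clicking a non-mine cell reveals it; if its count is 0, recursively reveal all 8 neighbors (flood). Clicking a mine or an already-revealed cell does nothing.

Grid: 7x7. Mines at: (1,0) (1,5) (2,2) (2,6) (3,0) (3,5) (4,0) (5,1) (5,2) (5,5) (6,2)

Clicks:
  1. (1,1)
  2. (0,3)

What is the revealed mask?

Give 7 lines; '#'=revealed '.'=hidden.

Answer: .####..
.####..
.......
.......
.......
.......
.......

Derivation:
Click 1 (1,1) count=2: revealed 1 new [(1,1)] -> total=1
Click 2 (0,3) count=0: revealed 7 new [(0,1) (0,2) (0,3) (0,4) (1,2) (1,3) (1,4)] -> total=8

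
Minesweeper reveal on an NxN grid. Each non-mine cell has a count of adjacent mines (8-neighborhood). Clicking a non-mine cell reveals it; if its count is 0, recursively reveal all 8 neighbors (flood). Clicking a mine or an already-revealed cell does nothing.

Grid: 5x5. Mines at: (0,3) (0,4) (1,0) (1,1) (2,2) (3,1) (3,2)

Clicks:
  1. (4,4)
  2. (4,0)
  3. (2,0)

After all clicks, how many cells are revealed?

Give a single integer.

Click 1 (4,4) count=0: revealed 8 new [(1,3) (1,4) (2,3) (2,4) (3,3) (3,4) (4,3) (4,4)] -> total=8
Click 2 (4,0) count=1: revealed 1 new [(4,0)] -> total=9
Click 3 (2,0) count=3: revealed 1 new [(2,0)] -> total=10

Answer: 10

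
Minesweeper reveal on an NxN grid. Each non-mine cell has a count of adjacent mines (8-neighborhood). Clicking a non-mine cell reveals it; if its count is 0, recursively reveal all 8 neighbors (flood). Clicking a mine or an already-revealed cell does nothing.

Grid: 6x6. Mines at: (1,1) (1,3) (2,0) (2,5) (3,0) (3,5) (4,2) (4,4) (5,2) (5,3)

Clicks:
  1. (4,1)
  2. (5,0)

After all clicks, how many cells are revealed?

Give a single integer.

Answer: 4

Derivation:
Click 1 (4,1) count=3: revealed 1 new [(4,1)] -> total=1
Click 2 (5,0) count=0: revealed 3 new [(4,0) (5,0) (5,1)] -> total=4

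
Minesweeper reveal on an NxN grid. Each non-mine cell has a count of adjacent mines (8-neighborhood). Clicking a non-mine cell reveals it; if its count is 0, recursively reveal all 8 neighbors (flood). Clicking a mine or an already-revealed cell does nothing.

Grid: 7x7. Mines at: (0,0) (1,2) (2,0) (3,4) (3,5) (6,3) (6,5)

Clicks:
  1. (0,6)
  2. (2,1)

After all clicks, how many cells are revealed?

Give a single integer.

Click 1 (0,6) count=0: revealed 12 new [(0,3) (0,4) (0,5) (0,6) (1,3) (1,4) (1,5) (1,6) (2,3) (2,4) (2,5) (2,6)] -> total=12
Click 2 (2,1) count=2: revealed 1 new [(2,1)] -> total=13

Answer: 13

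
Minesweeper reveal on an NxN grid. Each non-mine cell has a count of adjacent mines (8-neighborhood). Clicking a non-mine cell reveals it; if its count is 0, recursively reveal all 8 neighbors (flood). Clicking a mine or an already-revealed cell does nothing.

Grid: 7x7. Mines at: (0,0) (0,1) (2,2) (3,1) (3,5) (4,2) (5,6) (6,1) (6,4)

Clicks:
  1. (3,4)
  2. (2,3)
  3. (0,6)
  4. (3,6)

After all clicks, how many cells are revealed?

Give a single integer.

Answer: 16

Derivation:
Click 1 (3,4) count=1: revealed 1 new [(3,4)] -> total=1
Click 2 (2,3) count=1: revealed 1 new [(2,3)] -> total=2
Click 3 (0,6) count=0: revealed 13 new [(0,2) (0,3) (0,4) (0,5) (0,6) (1,2) (1,3) (1,4) (1,5) (1,6) (2,4) (2,5) (2,6)] -> total=15
Click 4 (3,6) count=1: revealed 1 new [(3,6)] -> total=16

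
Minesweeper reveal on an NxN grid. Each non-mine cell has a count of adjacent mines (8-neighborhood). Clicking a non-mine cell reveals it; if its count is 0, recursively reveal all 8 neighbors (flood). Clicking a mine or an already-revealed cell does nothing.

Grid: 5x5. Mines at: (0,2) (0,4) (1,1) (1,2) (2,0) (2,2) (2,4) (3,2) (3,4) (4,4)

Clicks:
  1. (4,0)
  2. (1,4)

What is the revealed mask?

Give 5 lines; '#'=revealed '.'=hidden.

Click 1 (4,0) count=0: revealed 4 new [(3,0) (3,1) (4,0) (4,1)] -> total=4
Click 2 (1,4) count=2: revealed 1 new [(1,4)] -> total=5

Answer: .....
....#
.....
##...
##...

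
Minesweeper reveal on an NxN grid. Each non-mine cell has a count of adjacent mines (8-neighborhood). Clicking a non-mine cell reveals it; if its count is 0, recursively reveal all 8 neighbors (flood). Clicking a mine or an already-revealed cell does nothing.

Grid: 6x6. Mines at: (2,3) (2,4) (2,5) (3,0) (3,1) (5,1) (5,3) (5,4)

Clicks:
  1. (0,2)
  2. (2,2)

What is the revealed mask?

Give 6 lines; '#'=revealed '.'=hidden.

Answer: ######
######
###...
......
......
......

Derivation:
Click 1 (0,2) count=0: revealed 15 new [(0,0) (0,1) (0,2) (0,3) (0,4) (0,5) (1,0) (1,1) (1,2) (1,3) (1,4) (1,5) (2,0) (2,1) (2,2)] -> total=15
Click 2 (2,2) count=2: revealed 0 new [(none)] -> total=15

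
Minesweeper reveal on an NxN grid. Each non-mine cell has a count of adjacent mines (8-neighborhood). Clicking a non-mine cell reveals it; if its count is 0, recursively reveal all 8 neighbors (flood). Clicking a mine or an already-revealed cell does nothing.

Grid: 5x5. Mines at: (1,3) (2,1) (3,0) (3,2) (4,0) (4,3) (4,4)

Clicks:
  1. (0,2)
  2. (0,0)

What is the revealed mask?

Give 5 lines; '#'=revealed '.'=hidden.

Click 1 (0,2) count=1: revealed 1 new [(0,2)] -> total=1
Click 2 (0,0) count=0: revealed 5 new [(0,0) (0,1) (1,0) (1,1) (1,2)] -> total=6

Answer: ###..
###..
.....
.....
.....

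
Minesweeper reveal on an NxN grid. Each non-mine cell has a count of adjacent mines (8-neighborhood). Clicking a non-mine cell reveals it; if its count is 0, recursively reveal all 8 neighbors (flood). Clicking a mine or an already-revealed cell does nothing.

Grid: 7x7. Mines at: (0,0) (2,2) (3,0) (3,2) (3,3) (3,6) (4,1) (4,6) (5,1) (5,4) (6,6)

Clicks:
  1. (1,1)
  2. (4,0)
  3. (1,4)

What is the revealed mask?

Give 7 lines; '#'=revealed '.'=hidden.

Answer: .######
.######
...####
.......
#......
.......
.......

Derivation:
Click 1 (1,1) count=2: revealed 1 new [(1,1)] -> total=1
Click 2 (4,0) count=3: revealed 1 new [(4,0)] -> total=2
Click 3 (1,4) count=0: revealed 15 new [(0,1) (0,2) (0,3) (0,4) (0,5) (0,6) (1,2) (1,3) (1,4) (1,5) (1,6) (2,3) (2,4) (2,5) (2,6)] -> total=17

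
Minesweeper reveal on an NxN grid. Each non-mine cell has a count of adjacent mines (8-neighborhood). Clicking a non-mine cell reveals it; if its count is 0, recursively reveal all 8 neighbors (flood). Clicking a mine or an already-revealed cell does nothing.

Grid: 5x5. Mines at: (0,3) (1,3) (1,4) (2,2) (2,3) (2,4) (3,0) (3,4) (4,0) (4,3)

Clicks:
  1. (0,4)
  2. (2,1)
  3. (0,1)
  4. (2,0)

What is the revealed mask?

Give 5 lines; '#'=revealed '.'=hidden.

Answer: ###.#
###..
##...
.....
.....

Derivation:
Click 1 (0,4) count=3: revealed 1 new [(0,4)] -> total=1
Click 2 (2,1) count=2: revealed 1 new [(2,1)] -> total=2
Click 3 (0,1) count=0: revealed 7 new [(0,0) (0,1) (0,2) (1,0) (1,1) (1,2) (2,0)] -> total=9
Click 4 (2,0) count=1: revealed 0 new [(none)] -> total=9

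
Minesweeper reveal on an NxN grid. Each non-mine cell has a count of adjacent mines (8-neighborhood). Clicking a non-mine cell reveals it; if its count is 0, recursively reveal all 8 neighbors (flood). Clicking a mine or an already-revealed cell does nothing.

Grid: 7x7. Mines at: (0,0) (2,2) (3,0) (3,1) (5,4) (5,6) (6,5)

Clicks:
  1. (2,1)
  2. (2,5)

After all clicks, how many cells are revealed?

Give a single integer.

Answer: 25

Derivation:
Click 1 (2,1) count=3: revealed 1 new [(2,1)] -> total=1
Click 2 (2,5) count=0: revealed 24 new [(0,1) (0,2) (0,3) (0,4) (0,5) (0,6) (1,1) (1,2) (1,3) (1,4) (1,5) (1,6) (2,3) (2,4) (2,5) (2,6) (3,3) (3,4) (3,5) (3,6) (4,3) (4,4) (4,5) (4,6)] -> total=25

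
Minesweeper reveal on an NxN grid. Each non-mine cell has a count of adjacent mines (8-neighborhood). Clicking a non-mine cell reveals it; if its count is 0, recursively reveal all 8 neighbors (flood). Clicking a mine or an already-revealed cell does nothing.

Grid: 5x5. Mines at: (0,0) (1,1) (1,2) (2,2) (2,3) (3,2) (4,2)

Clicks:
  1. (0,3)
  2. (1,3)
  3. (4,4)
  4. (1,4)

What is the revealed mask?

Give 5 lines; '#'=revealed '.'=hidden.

Answer: ...#.
...##
.....
...##
...##

Derivation:
Click 1 (0,3) count=1: revealed 1 new [(0,3)] -> total=1
Click 2 (1,3) count=3: revealed 1 new [(1,3)] -> total=2
Click 3 (4,4) count=0: revealed 4 new [(3,3) (3,4) (4,3) (4,4)] -> total=6
Click 4 (1,4) count=1: revealed 1 new [(1,4)] -> total=7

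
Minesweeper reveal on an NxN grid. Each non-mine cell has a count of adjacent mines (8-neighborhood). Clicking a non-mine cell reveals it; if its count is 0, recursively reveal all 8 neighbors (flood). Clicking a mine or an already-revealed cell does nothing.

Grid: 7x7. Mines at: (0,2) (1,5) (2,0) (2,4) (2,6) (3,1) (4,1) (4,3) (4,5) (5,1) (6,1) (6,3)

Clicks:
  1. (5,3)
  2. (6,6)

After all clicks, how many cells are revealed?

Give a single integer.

Answer: 7

Derivation:
Click 1 (5,3) count=2: revealed 1 new [(5,3)] -> total=1
Click 2 (6,6) count=0: revealed 6 new [(5,4) (5,5) (5,6) (6,4) (6,5) (6,6)] -> total=7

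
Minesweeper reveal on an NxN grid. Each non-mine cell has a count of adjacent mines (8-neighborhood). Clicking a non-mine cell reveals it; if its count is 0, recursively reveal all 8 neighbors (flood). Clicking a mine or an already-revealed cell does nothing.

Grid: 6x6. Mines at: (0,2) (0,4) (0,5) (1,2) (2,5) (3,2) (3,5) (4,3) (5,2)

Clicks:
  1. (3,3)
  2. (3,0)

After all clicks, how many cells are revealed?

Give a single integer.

Click 1 (3,3) count=2: revealed 1 new [(3,3)] -> total=1
Click 2 (3,0) count=0: revealed 12 new [(0,0) (0,1) (1,0) (1,1) (2,0) (2,1) (3,0) (3,1) (4,0) (4,1) (5,0) (5,1)] -> total=13

Answer: 13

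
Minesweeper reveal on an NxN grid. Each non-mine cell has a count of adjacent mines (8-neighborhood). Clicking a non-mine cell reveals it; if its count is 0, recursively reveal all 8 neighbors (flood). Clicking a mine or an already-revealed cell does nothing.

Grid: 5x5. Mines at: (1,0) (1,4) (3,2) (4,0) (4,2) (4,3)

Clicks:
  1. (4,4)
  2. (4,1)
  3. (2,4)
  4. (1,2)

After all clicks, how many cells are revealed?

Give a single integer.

Answer: 12

Derivation:
Click 1 (4,4) count=1: revealed 1 new [(4,4)] -> total=1
Click 2 (4,1) count=3: revealed 1 new [(4,1)] -> total=2
Click 3 (2,4) count=1: revealed 1 new [(2,4)] -> total=3
Click 4 (1,2) count=0: revealed 9 new [(0,1) (0,2) (0,3) (1,1) (1,2) (1,3) (2,1) (2,2) (2,3)] -> total=12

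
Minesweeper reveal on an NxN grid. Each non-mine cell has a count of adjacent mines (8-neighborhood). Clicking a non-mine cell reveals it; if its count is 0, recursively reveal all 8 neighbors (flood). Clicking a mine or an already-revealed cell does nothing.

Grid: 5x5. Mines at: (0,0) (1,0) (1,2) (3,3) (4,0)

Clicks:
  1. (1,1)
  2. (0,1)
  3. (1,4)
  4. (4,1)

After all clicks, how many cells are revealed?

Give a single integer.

Answer: 9

Derivation:
Click 1 (1,1) count=3: revealed 1 new [(1,1)] -> total=1
Click 2 (0,1) count=3: revealed 1 new [(0,1)] -> total=2
Click 3 (1,4) count=0: revealed 6 new [(0,3) (0,4) (1,3) (1,4) (2,3) (2,4)] -> total=8
Click 4 (4,1) count=1: revealed 1 new [(4,1)] -> total=9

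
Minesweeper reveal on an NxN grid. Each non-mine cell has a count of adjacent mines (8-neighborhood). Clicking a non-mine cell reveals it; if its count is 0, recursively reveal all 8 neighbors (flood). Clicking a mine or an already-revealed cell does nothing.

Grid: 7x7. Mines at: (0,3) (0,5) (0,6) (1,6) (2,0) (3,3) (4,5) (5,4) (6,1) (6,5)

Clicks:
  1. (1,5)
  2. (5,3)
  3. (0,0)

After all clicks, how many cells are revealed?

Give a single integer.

Click 1 (1,5) count=3: revealed 1 new [(1,5)] -> total=1
Click 2 (5,3) count=1: revealed 1 new [(5,3)] -> total=2
Click 3 (0,0) count=0: revealed 6 new [(0,0) (0,1) (0,2) (1,0) (1,1) (1,2)] -> total=8

Answer: 8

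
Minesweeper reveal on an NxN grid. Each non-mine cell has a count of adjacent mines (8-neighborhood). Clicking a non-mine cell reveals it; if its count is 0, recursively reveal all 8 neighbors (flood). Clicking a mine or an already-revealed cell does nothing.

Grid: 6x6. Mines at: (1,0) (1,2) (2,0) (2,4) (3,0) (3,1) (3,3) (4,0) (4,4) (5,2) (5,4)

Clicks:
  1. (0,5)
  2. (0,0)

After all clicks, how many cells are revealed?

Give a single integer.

Answer: 7

Derivation:
Click 1 (0,5) count=0: revealed 6 new [(0,3) (0,4) (0,5) (1,3) (1,4) (1,5)] -> total=6
Click 2 (0,0) count=1: revealed 1 new [(0,0)] -> total=7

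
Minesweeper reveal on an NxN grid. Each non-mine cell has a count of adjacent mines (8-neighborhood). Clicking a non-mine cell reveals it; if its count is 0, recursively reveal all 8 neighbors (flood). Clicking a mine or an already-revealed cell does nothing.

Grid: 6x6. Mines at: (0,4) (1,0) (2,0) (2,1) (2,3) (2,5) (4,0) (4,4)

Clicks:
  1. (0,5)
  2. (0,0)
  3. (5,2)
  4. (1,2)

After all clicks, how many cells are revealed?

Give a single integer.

Answer: 12

Derivation:
Click 1 (0,5) count=1: revealed 1 new [(0,5)] -> total=1
Click 2 (0,0) count=1: revealed 1 new [(0,0)] -> total=2
Click 3 (5,2) count=0: revealed 9 new [(3,1) (3,2) (3,3) (4,1) (4,2) (4,3) (5,1) (5,2) (5,3)] -> total=11
Click 4 (1,2) count=2: revealed 1 new [(1,2)] -> total=12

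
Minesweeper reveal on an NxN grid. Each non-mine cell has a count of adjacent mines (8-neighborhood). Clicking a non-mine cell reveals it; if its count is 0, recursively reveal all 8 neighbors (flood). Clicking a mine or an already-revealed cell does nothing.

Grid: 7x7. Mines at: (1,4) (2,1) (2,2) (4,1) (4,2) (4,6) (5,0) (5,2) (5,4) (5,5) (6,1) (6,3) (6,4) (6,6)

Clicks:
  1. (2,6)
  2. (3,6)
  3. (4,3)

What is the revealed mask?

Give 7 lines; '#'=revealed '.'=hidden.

Click 1 (2,6) count=0: revealed 8 new [(0,5) (0,6) (1,5) (1,6) (2,5) (2,6) (3,5) (3,6)] -> total=8
Click 2 (3,6) count=1: revealed 0 new [(none)] -> total=8
Click 3 (4,3) count=3: revealed 1 new [(4,3)] -> total=9

Answer: .....##
.....##
.....##
.....##
...#...
.......
.......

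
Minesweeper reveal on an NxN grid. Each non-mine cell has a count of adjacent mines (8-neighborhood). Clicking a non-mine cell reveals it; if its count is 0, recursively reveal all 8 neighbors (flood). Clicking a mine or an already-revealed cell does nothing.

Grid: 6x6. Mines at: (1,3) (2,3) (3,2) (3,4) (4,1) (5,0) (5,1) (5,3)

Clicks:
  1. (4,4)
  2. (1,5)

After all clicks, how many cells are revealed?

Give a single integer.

Click 1 (4,4) count=2: revealed 1 new [(4,4)] -> total=1
Click 2 (1,5) count=0: revealed 6 new [(0,4) (0,5) (1,4) (1,5) (2,4) (2,5)] -> total=7

Answer: 7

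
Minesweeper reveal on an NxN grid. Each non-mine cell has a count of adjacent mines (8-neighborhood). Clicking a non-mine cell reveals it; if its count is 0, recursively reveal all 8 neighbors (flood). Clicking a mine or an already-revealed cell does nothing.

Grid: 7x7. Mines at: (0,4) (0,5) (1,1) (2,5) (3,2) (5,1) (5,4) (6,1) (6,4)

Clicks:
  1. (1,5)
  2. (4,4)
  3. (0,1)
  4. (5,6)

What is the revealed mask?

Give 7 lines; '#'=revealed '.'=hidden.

Answer: .#.....
.....#.
.......
.....##
....###
.....##
.....##

Derivation:
Click 1 (1,5) count=3: revealed 1 new [(1,5)] -> total=1
Click 2 (4,4) count=1: revealed 1 new [(4,4)] -> total=2
Click 3 (0,1) count=1: revealed 1 new [(0,1)] -> total=3
Click 4 (5,6) count=0: revealed 8 new [(3,5) (3,6) (4,5) (4,6) (5,5) (5,6) (6,5) (6,6)] -> total=11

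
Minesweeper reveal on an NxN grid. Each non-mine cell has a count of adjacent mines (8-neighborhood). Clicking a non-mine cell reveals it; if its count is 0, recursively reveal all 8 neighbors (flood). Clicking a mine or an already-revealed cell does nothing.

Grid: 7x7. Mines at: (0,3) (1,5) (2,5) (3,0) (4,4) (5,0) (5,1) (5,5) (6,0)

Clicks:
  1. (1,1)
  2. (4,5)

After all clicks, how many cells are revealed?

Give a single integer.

Answer: 21

Derivation:
Click 1 (1,1) count=0: revealed 20 new [(0,0) (0,1) (0,2) (1,0) (1,1) (1,2) (1,3) (1,4) (2,0) (2,1) (2,2) (2,3) (2,4) (3,1) (3,2) (3,3) (3,4) (4,1) (4,2) (4,3)] -> total=20
Click 2 (4,5) count=2: revealed 1 new [(4,5)] -> total=21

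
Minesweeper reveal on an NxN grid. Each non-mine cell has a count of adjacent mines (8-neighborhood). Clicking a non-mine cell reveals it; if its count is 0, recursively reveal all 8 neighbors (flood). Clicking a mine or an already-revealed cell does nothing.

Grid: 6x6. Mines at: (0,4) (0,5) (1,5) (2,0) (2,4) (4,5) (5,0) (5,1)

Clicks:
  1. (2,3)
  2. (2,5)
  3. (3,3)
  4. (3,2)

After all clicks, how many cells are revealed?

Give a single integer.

Answer: 23

Derivation:
Click 1 (2,3) count=1: revealed 1 new [(2,3)] -> total=1
Click 2 (2,5) count=2: revealed 1 new [(2,5)] -> total=2
Click 3 (3,3) count=1: revealed 1 new [(3,3)] -> total=3
Click 4 (3,2) count=0: revealed 20 new [(0,0) (0,1) (0,2) (0,3) (1,0) (1,1) (1,2) (1,3) (2,1) (2,2) (3,1) (3,2) (3,4) (4,1) (4,2) (4,3) (4,4) (5,2) (5,3) (5,4)] -> total=23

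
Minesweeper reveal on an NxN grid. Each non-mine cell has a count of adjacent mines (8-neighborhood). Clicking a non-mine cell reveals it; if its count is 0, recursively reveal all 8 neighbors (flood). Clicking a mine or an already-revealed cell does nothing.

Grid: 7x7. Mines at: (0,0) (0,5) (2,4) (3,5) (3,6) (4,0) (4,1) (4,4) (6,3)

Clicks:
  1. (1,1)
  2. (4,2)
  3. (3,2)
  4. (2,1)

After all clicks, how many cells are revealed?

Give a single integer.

Click 1 (1,1) count=1: revealed 1 new [(1,1)] -> total=1
Click 2 (4,2) count=1: revealed 1 new [(4,2)] -> total=2
Click 3 (3,2) count=1: revealed 1 new [(3,2)] -> total=3
Click 4 (2,1) count=0: revealed 15 new [(0,1) (0,2) (0,3) (0,4) (1,0) (1,2) (1,3) (1,4) (2,0) (2,1) (2,2) (2,3) (3,0) (3,1) (3,3)] -> total=18

Answer: 18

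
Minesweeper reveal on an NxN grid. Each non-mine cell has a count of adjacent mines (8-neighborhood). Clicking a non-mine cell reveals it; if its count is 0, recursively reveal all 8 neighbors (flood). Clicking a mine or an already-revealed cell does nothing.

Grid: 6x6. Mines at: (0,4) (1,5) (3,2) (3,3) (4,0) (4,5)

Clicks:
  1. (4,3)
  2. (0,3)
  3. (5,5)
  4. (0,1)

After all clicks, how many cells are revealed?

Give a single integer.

Answer: 16

Derivation:
Click 1 (4,3) count=2: revealed 1 new [(4,3)] -> total=1
Click 2 (0,3) count=1: revealed 1 new [(0,3)] -> total=2
Click 3 (5,5) count=1: revealed 1 new [(5,5)] -> total=3
Click 4 (0,1) count=0: revealed 13 new [(0,0) (0,1) (0,2) (1,0) (1,1) (1,2) (1,3) (2,0) (2,1) (2,2) (2,3) (3,0) (3,1)] -> total=16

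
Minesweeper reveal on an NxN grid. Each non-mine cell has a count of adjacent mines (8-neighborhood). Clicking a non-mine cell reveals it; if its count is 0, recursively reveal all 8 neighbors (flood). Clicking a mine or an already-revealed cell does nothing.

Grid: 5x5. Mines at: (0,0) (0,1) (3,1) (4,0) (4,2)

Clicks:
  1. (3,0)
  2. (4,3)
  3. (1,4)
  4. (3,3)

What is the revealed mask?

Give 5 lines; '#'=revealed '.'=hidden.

Answer: ..###
..###
..###
#.###
...##

Derivation:
Click 1 (3,0) count=2: revealed 1 new [(3,0)] -> total=1
Click 2 (4,3) count=1: revealed 1 new [(4,3)] -> total=2
Click 3 (1,4) count=0: revealed 13 new [(0,2) (0,3) (0,4) (1,2) (1,3) (1,4) (2,2) (2,3) (2,4) (3,2) (3,3) (3,4) (4,4)] -> total=15
Click 4 (3,3) count=1: revealed 0 new [(none)] -> total=15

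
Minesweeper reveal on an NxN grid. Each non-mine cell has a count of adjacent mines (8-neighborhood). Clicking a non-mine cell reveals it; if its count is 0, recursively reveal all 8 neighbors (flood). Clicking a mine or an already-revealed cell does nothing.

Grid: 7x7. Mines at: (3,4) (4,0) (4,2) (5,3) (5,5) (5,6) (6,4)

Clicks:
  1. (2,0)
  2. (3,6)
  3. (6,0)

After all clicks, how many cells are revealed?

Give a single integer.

Click 1 (2,0) count=0: revealed 29 new [(0,0) (0,1) (0,2) (0,3) (0,4) (0,5) (0,6) (1,0) (1,1) (1,2) (1,3) (1,4) (1,5) (1,6) (2,0) (2,1) (2,2) (2,3) (2,4) (2,5) (2,6) (3,0) (3,1) (3,2) (3,3) (3,5) (3,6) (4,5) (4,6)] -> total=29
Click 2 (3,6) count=0: revealed 0 new [(none)] -> total=29
Click 3 (6,0) count=0: revealed 6 new [(5,0) (5,1) (5,2) (6,0) (6,1) (6,2)] -> total=35

Answer: 35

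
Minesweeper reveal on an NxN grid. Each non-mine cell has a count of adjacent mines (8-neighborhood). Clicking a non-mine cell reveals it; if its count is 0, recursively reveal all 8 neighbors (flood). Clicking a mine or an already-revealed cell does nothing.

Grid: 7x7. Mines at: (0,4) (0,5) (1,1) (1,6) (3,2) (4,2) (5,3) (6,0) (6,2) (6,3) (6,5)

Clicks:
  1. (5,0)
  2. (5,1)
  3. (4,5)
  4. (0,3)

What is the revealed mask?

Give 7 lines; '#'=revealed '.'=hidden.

Click 1 (5,0) count=1: revealed 1 new [(5,0)] -> total=1
Click 2 (5,1) count=3: revealed 1 new [(5,1)] -> total=2
Click 3 (4,5) count=0: revealed 18 new [(1,3) (1,4) (1,5) (2,3) (2,4) (2,5) (2,6) (3,3) (3,4) (3,5) (3,6) (4,3) (4,4) (4,5) (4,6) (5,4) (5,5) (5,6)] -> total=20
Click 4 (0,3) count=1: revealed 1 new [(0,3)] -> total=21

Answer: ...#...
...###.
...####
...####
...####
##..###
.......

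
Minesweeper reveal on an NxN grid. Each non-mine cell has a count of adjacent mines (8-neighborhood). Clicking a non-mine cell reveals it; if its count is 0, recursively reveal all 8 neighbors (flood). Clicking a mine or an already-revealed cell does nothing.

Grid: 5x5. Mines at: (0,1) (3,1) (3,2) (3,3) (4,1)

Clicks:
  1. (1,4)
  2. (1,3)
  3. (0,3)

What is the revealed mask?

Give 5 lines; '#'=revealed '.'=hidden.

Click 1 (1,4) count=0: revealed 9 new [(0,2) (0,3) (0,4) (1,2) (1,3) (1,4) (2,2) (2,3) (2,4)] -> total=9
Click 2 (1,3) count=0: revealed 0 new [(none)] -> total=9
Click 3 (0,3) count=0: revealed 0 new [(none)] -> total=9

Answer: ..###
..###
..###
.....
.....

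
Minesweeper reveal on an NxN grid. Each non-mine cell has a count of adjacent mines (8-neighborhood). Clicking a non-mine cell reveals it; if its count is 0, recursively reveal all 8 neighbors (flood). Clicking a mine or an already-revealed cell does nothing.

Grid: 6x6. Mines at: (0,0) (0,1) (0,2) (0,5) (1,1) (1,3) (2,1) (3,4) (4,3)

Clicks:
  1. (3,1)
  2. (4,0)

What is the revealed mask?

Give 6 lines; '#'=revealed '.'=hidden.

Click 1 (3,1) count=1: revealed 1 new [(3,1)] -> total=1
Click 2 (4,0) count=0: revealed 8 new [(3,0) (3,2) (4,0) (4,1) (4,2) (5,0) (5,1) (5,2)] -> total=9

Answer: ......
......
......
###...
###...
###...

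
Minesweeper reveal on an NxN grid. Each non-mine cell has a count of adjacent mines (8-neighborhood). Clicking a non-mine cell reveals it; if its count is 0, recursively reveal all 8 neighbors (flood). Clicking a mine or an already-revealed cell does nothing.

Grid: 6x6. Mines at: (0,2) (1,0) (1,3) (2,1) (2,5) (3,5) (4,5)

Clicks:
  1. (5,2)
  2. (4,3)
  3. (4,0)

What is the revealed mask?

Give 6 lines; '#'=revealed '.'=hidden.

Click 1 (5,2) count=0: revealed 18 new [(2,2) (2,3) (2,4) (3,0) (3,1) (3,2) (3,3) (3,4) (4,0) (4,1) (4,2) (4,3) (4,4) (5,0) (5,1) (5,2) (5,3) (5,4)] -> total=18
Click 2 (4,3) count=0: revealed 0 new [(none)] -> total=18
Click 3 (4,0) count=0: revealed 0 new [(none)] -> total=18

Answer: ......
......
..###.
#####.
#####.
#####.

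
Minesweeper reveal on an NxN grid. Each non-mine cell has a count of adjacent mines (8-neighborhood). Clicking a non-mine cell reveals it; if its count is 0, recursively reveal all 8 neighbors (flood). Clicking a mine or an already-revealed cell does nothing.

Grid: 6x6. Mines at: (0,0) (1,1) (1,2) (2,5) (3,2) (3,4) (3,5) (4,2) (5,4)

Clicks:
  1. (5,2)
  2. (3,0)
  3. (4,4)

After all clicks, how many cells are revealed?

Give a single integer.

Answer: 10

Derivation:
Click 1 (5,2) count=1: revealed 1 new [(5,2)] -> total=1
Click 2 (3,0) count=0: revealed 8 new [(2,0) (2,1) (3,0) (3,1) (4,0) (4,1) (5,0) (5,1)] -> total=9
Click 3 (4,4) count=3: revealed 1 new [(4,4)] -> total=10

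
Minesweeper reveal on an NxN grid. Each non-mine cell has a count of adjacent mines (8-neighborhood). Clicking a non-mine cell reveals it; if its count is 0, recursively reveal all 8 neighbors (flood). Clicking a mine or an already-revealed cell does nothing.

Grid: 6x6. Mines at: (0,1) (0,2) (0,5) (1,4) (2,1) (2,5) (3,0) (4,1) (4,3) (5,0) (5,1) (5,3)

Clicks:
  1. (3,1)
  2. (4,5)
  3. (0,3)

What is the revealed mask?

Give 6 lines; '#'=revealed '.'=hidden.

Answer: ...#..
......
......
.#..##
....##
....##

Derivation:
Click 1 (3,1) count=3: revealed 1 new [(3,1)] -> total=1
Click 2 (4,5) count=0: revealed 6 new [(3,4) (3,5) (4,4) (4,5) (5,4) (5,5)] -> total=7
Click 3 (0,3) count=2: revealed 1 new [(0,3)] -> total=8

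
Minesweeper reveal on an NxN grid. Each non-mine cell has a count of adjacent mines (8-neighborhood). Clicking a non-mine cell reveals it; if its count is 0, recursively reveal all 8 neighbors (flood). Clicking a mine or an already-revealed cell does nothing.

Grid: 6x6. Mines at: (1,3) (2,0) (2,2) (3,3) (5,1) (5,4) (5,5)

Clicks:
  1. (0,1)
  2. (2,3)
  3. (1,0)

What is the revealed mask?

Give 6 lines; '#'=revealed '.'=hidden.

Answer: ###...
###...
...#..
......
......
......

Derivation:
Click 1 (0,1) count=0: revealed 6 new [(0,0) (0,1) (0,2) (1,0) (1,1) (1,2)] -> total=6
Click 2 (2,3) count=3: revealed 1 new [(2,3)] -> total=7
Click 3 (1,0) count=1: revealed 0 new [(none)] -> total=7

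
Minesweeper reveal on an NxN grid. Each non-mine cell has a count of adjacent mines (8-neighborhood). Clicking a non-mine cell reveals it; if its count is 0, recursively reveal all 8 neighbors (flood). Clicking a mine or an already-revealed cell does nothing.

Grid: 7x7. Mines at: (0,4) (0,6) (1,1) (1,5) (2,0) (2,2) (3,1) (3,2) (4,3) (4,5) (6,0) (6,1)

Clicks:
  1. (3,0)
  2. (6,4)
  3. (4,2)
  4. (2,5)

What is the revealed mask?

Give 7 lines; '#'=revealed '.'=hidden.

Answer: .......
.......
.....#.
#......
..#....
..#####
..#####

Derivation:
Click 1 (3,0) count=2: revealed 1 new [(3,0)] -> total=1
Click 2 (6,4) count=0: revealed 10 new [(5,2) (5,3) (5,4) (5,5) (5,6) (6,2) (6,3) (6,4) (6,5) (6,6)] -> total=11
Click 3 (4,2) count=3: revealed 1 new [(4,2)] -> total=12
Click 4 (2,5) count=1: revealed 1 new [(2,5)] -> total=13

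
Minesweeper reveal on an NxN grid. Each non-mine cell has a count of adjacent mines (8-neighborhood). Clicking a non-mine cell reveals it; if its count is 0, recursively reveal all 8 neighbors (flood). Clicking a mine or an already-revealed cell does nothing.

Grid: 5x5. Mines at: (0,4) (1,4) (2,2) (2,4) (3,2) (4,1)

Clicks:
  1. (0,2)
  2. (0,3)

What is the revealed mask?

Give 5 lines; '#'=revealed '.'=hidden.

Answer: ####.
####.
##...
##...
.....

Derivation:
Click 1 (0,2) count=0: revealed 12 new [(0,0) (0,1) (0,2) (0,3) (1,0) (1,1) (1,2) (1,3) (2,0) (2,1) (3,0) (3,1)] -> total=12
Click 2 (0,3) count=2: revealed 0 new [(none)] -> total=12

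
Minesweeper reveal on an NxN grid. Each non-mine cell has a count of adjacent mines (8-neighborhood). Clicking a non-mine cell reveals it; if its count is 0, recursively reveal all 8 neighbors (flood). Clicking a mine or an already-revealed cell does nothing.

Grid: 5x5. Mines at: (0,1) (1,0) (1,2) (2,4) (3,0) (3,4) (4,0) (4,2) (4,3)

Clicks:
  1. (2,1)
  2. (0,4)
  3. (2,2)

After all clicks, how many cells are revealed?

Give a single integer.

Answer: 6

Derivation:
Click 1 (2,1) count=3: revealed 1 new [(2,1)] -> total=1
Click 2 (0,4) count=0: revealed 4 new [(0,3) (0,4) (1,3) (1,4)] -> total=5
Click 3 (2,2) count=1: revealed 1 new [(2,2)] -> total=6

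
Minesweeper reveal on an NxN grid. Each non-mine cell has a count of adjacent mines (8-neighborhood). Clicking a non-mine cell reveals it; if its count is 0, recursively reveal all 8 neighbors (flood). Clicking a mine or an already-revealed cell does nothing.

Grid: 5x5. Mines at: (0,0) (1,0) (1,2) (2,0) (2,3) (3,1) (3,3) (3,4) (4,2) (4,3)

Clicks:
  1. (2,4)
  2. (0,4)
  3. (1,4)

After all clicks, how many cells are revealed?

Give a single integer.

Answer: 5

Derivation:
Click 1 (2,4) count=3: revealed 1 new [(2,4)] -> total=1
Click 2 (0,4) count=0: revealed 4 new [(0,3) (0,4) (1,3) (1,4)] -> total=5
Click 3 (1,4) count=1: revealed 0 new [(none)] -> total=5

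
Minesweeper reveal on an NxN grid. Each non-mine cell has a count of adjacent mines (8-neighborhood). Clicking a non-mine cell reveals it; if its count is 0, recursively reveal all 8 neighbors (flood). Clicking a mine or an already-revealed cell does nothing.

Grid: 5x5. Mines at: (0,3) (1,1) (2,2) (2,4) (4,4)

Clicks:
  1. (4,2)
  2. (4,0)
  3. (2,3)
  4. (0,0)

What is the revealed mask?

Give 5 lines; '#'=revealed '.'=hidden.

Answer: #....
.....
##.#.
####.
####.

Derivation:
Click 1 (4,2) count=0: revealed 10 new [(2,0) (2,1) (3,0) (3,1) (3,2) (3,3) (4,0) (4,1) (4,2) (4,3)] -> total=10
Click 2 (4,0) count=0: revealed 0 new [(none)] -> total=10
Click 3 (2,3) count=2: revealed 1 new [(2,3)] -> total=11
Click 4 (0,0) count=1: revealed 1 new [(0,0)] -> total=12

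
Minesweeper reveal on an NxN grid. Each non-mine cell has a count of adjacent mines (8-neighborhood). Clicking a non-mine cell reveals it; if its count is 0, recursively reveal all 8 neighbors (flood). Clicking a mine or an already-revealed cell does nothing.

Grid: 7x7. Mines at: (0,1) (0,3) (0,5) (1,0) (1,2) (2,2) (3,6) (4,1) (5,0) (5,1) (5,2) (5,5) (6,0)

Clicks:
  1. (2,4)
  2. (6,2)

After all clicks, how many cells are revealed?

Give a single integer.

Answer: 13

Derivation:
Click 1 (2,4) count=0: revealed 12 new [(1,3) (1,4) (1,5) (2,3) (2,4) (2,5) (3,3) (3,4) (3,5) (4,3) (4,4) (4,5)] -> total=12
Click 2 (6,2) count=2: revealed 1 new [(6,2)] -> total=13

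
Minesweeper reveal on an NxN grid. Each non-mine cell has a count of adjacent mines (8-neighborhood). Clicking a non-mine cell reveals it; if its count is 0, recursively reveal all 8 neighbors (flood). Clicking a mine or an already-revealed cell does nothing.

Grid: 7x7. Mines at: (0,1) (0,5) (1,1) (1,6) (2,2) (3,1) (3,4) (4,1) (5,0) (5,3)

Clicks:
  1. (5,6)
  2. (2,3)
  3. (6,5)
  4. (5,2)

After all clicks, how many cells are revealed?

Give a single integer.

Answer: 15

Derivation:
Click 1 (5,6) count=0: revealed 13 new [(2,5) (2,6) (3,5) (3,6) (4,4) (4,5) (4,6) (5,4) (5,5) (5,6) (6,4) (6,5) (6,6)] -> total=13
Click 2 (2,3) count=2: revealed 1 new [(2,3)] -> total=14
Click 3 (6,5) count=0: revealed 0 new [(none)] -> total=14
Click 4 (5,2) count=2: revealed 1 new [(5,2)] -> total=15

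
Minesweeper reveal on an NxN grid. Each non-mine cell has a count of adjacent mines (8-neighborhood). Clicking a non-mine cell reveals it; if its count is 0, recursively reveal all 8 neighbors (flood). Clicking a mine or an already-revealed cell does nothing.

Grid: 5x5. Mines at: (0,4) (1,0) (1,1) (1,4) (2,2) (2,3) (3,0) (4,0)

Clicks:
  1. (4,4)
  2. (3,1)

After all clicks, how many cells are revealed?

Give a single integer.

Answer: 8

Derivation:
Click 1 (4,4) count=0: revealed 8 new [(3,1) (3,2) (3,3) (3,4) (4,1) (4,2) (4,3) (4,4)] -> total=8
Click 2 (3,1) count=3: revealed 0 new [(none)] -> total=8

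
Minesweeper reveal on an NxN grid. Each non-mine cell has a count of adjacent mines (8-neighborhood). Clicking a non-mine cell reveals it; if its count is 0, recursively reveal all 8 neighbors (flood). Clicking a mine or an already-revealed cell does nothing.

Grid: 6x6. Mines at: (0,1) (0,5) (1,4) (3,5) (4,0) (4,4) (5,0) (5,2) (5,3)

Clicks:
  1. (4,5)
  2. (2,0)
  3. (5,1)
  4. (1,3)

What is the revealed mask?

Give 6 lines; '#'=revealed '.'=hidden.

Click 1 (4,5) count=2: revealed 1 new [(4,5)] -> total=1
Click 2 (2,0) count=0: revealed 15 new [(1,0) (1,1) (1,2) (1,3) (2,0) (2,1) (2,2) (2,3) (3,0) (3,1) (3,2) (3,3) (4,1) (4,2) (4,3)] -> total=16
Click 3 (5,1) count=3: revealed 1 new [(5,1)] -> total=17
Click 4 (1,3) count=1: revealed 0 new [(none)] -> total=17

Answer: ......
####..
####..
####..
.###.#
.#....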